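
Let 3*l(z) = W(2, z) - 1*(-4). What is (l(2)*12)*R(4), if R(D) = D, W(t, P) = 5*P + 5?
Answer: 304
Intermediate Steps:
W(t, P) = 5 + 5*P
l(z) = 3 + 5*z/3 (l(z) = ((5 + 5*z) - 1*(-4))/3 = ((5 + 5*z) + 4)/3 = (9 + 5*z)/3 = 3 + 5*z/3)
(l(2)*12)*R(4) = ((3 + (5/3)*2)*12)*4 = ((3 + 10/3)*12)*4 = ((19/3)*12)*4 = 76*4 = 304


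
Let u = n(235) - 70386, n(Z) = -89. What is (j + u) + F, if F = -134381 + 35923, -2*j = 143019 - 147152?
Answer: -333733/2 ≈ -1.6687e+5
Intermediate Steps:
j = 4133/2 (j = -(143019 - 147152)/2 = -1/2*(-4133) = 4133/2 ≈ 2066.5)
u = -70475 (u = -89 - 70386 = -70475)
F = -98458
(j + u) + F = (4133/2 - 70475) - 98458 = -136817/2 - 98458 = -333733/2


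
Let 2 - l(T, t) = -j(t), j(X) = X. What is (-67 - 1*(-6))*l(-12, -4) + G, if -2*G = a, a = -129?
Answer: 373/2 ≈ 186.50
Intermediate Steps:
G = 129/2 (G = -½*(-129) = 129/2 ≈ 64.500)
l(T, t) = 2 + t (l(T, t) = 2 - (-1)*t = 2 + t)
(-67 - 1*(-6))*l(-12, -4) + G = (-67 - 1*(-6))*(2 - 4) + 129/2 = (-67 + 6)*(-2) + 129/2 = -61*(-2) + 129/2 = 122 + 129/2 = 373/2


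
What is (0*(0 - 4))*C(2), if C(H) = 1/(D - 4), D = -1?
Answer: 0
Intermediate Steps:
C(H) = -1/5 (C(H) = 1/(-1 - 4) = 1/(-5) = -1/5)
(0*(0 - 4))*C(2) = (0*(0 - 4))*(-1/5) = (0*(-4))*(-1/5) = 0*(-1/5) = 0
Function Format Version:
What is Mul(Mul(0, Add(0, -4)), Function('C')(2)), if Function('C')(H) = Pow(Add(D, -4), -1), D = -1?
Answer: 0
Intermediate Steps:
Function('C')(H) = Rational(-1, 5) (Function('C')(H) = Pow(Add(-1, -4), -1) = Pow(-5, -1) = Rational(-1, 5))
Mul(Mul(0, Add(0, -4)), Function('C')(2)) = Mul(Mul(0, Add(0, -4)), Rational(-1, 5)) = Mul(Mul(0, -4), Rational(-1, 5)) = Mul(0, Rational(-1, 5)) = 0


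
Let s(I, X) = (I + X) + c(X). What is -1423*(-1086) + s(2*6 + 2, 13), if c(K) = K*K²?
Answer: 1547602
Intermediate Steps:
c(K) = K³
s(I, X) = I + X + X³ (s(I, X) = (I + X) + X³ = I + X + X³)
-1423*(-1086) + s(2*6 + 2, 13) = -1423*(-1086) + ((2*6 + 2) + 13 + 13³) = 1545378 + ((12 + 2) + 13 + 2197) = 1545378 + (14 + 13 + 2197) = 1545378 + 2224 = 1547602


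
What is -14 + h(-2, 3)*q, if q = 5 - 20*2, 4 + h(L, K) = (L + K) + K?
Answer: -14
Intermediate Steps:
h(L, K) = -4 + L + 2*K (h(L, K) = -4 + ((L + K) + K) = -4 + ((K + L) + K) = -4 + (L + 2*K) = -4 + L + 2*K)
q = -35 (q = 5 - 4*10 = 5 - 40 = -35)
-14 + h(-2, 3)*q = -14 + (-4 - 2 + 2*3)*(-35) = -14 + (-4 - 2 + 6)*(-35) = -14 + 0*(-35) = -14 + 0 = -14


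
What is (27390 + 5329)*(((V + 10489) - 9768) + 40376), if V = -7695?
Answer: 1092880038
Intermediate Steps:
(27390 + 5329)*(((V + 10489) - 9768) + 40376) = (27390 + 5329)*(((-7695 + 10489) - 9768) + 40376) = 32719*((2794 - 9768) + 40376) = 32719*(-6974 + 40376) = 32719*33402 = 1092880038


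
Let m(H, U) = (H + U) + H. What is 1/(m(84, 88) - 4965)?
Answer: -1/4709 ≈ -0.00021236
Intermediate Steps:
m(H, U) = U + 2*H
1/(m(84, 88) - 4965) = 1/((88 + 2*84) - 4965) = 1/((88 + 168) - 4965) = 1/(256 - 4965) = 1/(-4709) = -1/4709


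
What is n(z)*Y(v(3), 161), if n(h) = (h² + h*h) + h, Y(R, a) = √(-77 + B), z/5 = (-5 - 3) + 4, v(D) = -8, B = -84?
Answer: 780*I*√161 ≈ 9897.1*I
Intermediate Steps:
z = -20 (z = 5*((-5 - 3) + 4) = 5*(-8 + 4) = 5*(-4) = -20)
Y(R, a) = I*√161 (Y(R, a) = √(-77 - 84) = √(-161) = I*√161)
n(h) = h + 2*h² (n(h) = (h² + h²) + h = 2*h² + h = h + 2*h²)
n(z)*Y(v(3), 161) = (-20*(1 + 2*(-20)))*(I*√161) = (-20*(1 - 40))*(I*√161) = (-20*(-39))*(I*√161) = 780*(I*√161) = 780*I*√161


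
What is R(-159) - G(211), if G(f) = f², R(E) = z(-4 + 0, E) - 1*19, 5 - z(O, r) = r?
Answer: -44376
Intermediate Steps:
z(O, r) = 5 - r
R(E) = -14 - E (R(E) = (5 - E) - 1*19 = (5 - E) - 19 = -14 - E)
R(-159) - G(211) = (-14 - 1*(-159)) - 1*211² = (-14 + 159) - 1*44521 = 145 - 44521 = -44376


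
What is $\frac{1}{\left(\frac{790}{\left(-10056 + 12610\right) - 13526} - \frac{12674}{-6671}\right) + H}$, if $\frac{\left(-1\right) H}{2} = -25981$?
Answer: $\frac{36597106}{1901725716491} \approx 1.9244 \cdot 10^{-5}$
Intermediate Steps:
$H = 51962$ ($H = \left(-2\right) \left(-25981\right) = 51962$)
$\frac{1}{\left(\frac{790}{\left(-10056 + 12610\right) - 13526} - \frac{12674}{-6671}\right) + H} = \frac{1}{\left(\frac{790}{\left(-10056 + 12610\right) - 13526} - \frac{12674}{-6671}\right) + 51962} = \frac{1}{\left(\frac{790}{2554 - 13526} - - \frac{12674}{6671}\right) + 51962} = \frac{1}{\left(\frac{790}{-10972} + \frac{12674}{6671}\right) + 51962} = \frac{1}{\left(790 \left(- \frac{1}{10972}\right) + \frac{12674}{6671}\right) + 51962} = \frac{1}{\left(- \frac{395}{5486} + \frac{12674}{6671}\right) + 51962} = \frac{1}{\frac{66894519}{36597106} + 51962} = \frac{1}{\frac{1901725716491}{36597106}} = \frac{36597106}{1901725716491}$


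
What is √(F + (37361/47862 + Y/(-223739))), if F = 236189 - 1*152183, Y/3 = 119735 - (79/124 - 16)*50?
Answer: √257153207351040453469077361/55327746093 ≈ 289.84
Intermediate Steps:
Y = 22413585/62 (Y = 3*(119735 - (79/124 - 16)*50) = 3*(119735 - (-1905)*50/124) = 3*(119735 - 1*(-47625/62)) = 3*(119735 + 47625/62) = 3*(7471195/62) = 22413585/62 ≈ 3.6151e+5)
F = 84006 (F = 236189 - 152183 = 84006)
√(F + (37361/47862 + Y/(-223739))) = √(84006 + (37361/47862 + (22413585/62)/(-223739))) = √(84006 + (37361*(1/47862) + (22413585/62)*(-1/223739))) = √(84006 + (37361/47862 - 22413585/13871818)) = √(84006 - 138623503243/165983238279) = √(13943449291362431/165983238279) = √257153207351040453469077361/55327746093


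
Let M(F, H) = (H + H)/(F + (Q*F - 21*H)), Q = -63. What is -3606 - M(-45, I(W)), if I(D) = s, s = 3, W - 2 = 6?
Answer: -3277856/909 ≈ -3606.0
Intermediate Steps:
W = 8 (W = 2 + 6 = 8)
I(D) = 3
M(F, H) = 2*H/(-62*F - 21*H) (M(F, H) = (H + H)/(F + (-63*F - 21*H)) = (2*H)/(-62*F - 21*H) = 2*H/(-62*F - 21*H))
-3606 - M(-45, I(W)) = -3606 - 2*3/(-62*(-45) - 21*3) = -3606 - 2*3/(2790 - 63) = -3606 - 2*3/2727 = -3606 - 1*2/909 = -3606 - 2/909 = -3277856/909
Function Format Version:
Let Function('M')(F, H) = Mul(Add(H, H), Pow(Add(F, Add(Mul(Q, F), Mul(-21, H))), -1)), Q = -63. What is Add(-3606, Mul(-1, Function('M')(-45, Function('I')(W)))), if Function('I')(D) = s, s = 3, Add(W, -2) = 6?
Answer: Rational(-3277856, 909) ≈ -3606.0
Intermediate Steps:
W = 8 (W = Add(2, 6) = 8)
Function('I')(D) = 3
Function('M')(F, H) = Mul(2, H, Pow(Add(Mul(-62, F), Mul(-21, H)), -1)) (Function('M')(F, H) = Mul(Add(H, H), Pow(Add(F, Add(Mul(-63, F), Mul(-21, H))), -1)) = Mul(Mul(2, H), Pow(Add(Mul(-62, F), Mul(-21, H)), -1)) = Mul(2, H, Pow(Add(Mul(-62, F), Mul(-21, H)), -1)))
Add(-3606, Mul(-1, Function('M')(-45, Function('I')(W)))) = Add(-3606, Mul(-1, Mul(2, 3, Pow(Add(Mul(-62, -45), Mul(-21, 3)), -1)))) = Add(-3606, Mul(-1, Mul(2, 3, Pow(Add(2790, -63), -1)))) = Add(-3606, Mul(-1, Mul(2, 3, Pow(2727, -1)))) = Add(-3606, Mul(-1, Mul(2, 3, Rational(1, 2727)))) = Add(-3606, Mul(-1, Rational(2, 909))) = Add(-3606, Rational(-2, 909)) = Rational(-3277856, 909)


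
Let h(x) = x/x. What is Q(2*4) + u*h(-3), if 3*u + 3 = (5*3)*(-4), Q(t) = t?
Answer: -13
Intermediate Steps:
h(x) = 1
u = -21 (u = -1 + ((5*3)*(-4))/3 = -1 + (15*(-4))/3 = -1 + (⅓)*(-60) = -1 - 20 = -21)
Q(2*4) + u*h(-3) = 2*4 - 21*1 = 8 - 21 = -13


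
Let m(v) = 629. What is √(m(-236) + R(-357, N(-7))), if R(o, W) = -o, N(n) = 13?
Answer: √986 ≈ 31.401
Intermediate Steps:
√(m(-236) + R(-357, N(-7))) = √(629 - 1*(-357)) = √(629 + 357) = √986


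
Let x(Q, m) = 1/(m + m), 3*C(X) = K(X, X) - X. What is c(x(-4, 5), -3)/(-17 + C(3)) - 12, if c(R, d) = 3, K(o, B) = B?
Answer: -207/17 ≈ -12.176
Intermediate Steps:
C(X) = 0 (C(X) = (X - X)/3 = (⅓)*0 = 0)
x(Q, m) = 1/(2*m)
c(x(-4, 5), -3)/(-17 + C(3)) - 12 = 3/(-17 + 0) - 12 = 3/(-17) - 12 = 3*(-1/17) - 12 = -3/17 - 12 = -207/17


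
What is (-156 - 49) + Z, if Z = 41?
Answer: -164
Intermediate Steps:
(-156 - 49) + Z = (-156 - 49) + 41 = -205 + 41 = -164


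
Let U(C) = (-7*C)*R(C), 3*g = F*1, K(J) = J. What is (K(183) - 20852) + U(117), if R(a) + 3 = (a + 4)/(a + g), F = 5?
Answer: -6780769/356 ≈ -19047.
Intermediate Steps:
g = 5/3 (g = (5*1)/3 = (⅓)*5 = 5/3 ≈ 1.6667)
R(a) = -3 + (4 + a)/(5/3 + a) (R(a) = -3 + (a + 4)/(a + 5/3) = -3 + (4 + a)/(5/3 + a))
U(C) = -21*C*(-1 - 2*C)/(5 + 3*C) (U(C) = (-7*C)*(3*(-1 - 2*C)/(5 + 3*C)) = -21*C*(-1 - 2*C)/(5 + 3*C))
(K(183) - 20852) + U(117) = (183 - 20852) + 21*117*(1 + 2*117)/(5 + 3*117) = -20669 + 21*117*(1 + 234)/(5 + 351) = -20669 + 21*117*235/356 = -20669 + 21*117*(1/356)*235 = -20669 + 577395/356 = -6780769/356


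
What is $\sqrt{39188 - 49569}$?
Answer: $i \sqrt{10381} \approx 101.89 i$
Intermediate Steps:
$\sqrt{39188 - 49569} = \sqrt{-10381} = i \sqrt{10381}$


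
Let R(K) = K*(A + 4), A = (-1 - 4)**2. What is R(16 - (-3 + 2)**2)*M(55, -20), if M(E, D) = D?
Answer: -8700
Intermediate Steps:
A = 25 (A = (-5)**2 = 25)
R(K) = 29*K (R(K) = K*(25 + 4) = K*29 = 29*K)
R(16 - (-3 + 2)**2)*M(55, -20) = (29*(16 - (-3 + 2)**2))*(-20) = (29*(16 - 1*(-1)**2))*(-20) = (29*(16 - 1*1))*(-20) = (29*(16 - 1))*(-20) = (29*15)*(-20) = 435*(-20) = -8700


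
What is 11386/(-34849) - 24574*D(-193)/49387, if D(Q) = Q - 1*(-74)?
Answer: 101346819412/1721087563 ≈ 58.885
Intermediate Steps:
D(Q) = 74 + Q (D(Q) = Q + 74 = 74 + Q)
11386/(-34849) - 24574*D(-193)/49387 = 11386/(-34849) - 24574/(49387/(74 - 193)) = 11386*(-1/34849) - 24574/(49387/(-119)) = -11386/34849 - 24574/(49387*(-1/119)) = -11386/34849 - 24574/(-49387/119) = -11386/34849 - 24574*(-119/49387) = -11386/34849 + 2924306/49387 = 101346819412/1721087563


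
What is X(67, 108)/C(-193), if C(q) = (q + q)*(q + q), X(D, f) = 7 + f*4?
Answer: 439/148996 ≈ 0.0029464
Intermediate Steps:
X(D, f) = 7 + 4*f
C(q) = 4*q² (C(q) = (2*q)*(2*q) = 4*q²)
X(67, 108)/C(-193) = (7 + 4*108)/((4*(-193)²)) = (7 + 432)/((4*37249)) = 439/148996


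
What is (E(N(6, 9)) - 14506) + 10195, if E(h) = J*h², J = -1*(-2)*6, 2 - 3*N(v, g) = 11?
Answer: -4203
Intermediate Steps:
N(v, g) = -3 (N(v, g) = ⅔ - ⅓*11 = ⅔ - 11/3 = -3)
J = 12 (J = 2*6 = 12)
E(h) = 12*h²
(E(N(6, 9)) - 14506) + 10195 = (12*(-3)² - 14506) + 10195 = (12*9 - 14506) + 10195 = (108 - 14506) + 10195 = -14398 + 10195 = -4203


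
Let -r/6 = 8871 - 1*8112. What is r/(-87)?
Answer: 1518/29 ≈ 52.345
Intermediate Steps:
r = -4554 (r = -6*(8871 - 1*8112) = -6*(8871 - 8112) = -6*759 = -4554)
r/(-87) = -4554/(-87) = -1/87*(-4554) = 1518/29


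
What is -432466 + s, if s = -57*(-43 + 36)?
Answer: -432067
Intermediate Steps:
s = 399 (s = -57*(-7) = 399)
-432466 + s = -432466 + 399 = -432067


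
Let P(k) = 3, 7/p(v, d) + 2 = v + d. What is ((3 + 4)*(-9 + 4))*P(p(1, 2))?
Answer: -105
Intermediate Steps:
p(v, d) = 7/(-2 + d + v) (p(v, d) = 7/(-2 + (v + d)) = 7/(-2 + (d + v)) = 7/(-2 + d + v))
((3 + 4)*(-9 + 4))*P(p(1, 2)) = ((3 + 4)*(-9 + 4))*3 = (7*(-5))*3 = -35*3 = -105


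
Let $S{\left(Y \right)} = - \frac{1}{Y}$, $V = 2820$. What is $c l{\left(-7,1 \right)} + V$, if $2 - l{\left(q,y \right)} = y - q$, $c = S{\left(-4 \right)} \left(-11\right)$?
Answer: $\frac{5673}{2} \approx 2836.5$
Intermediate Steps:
$c = - \frac{11}{4}$ ($c = - \frac{1}{-4} \left(-11\right) = \left(-1\right) \left(- \frac{1}{4}\right) \left(-11\right) = \frac{1}{4} \left(-11\right) = - \frac{11}{4} \approx -2.75$)
$l{\left(q,y \right)} = 2 + q - y$ ($l{\left(q,y \right)} = 2 - \left(y - q\right) = 2 + \left(q - y\right) = 2 + q - y$)
$c l{\left(-7,1 \right)} + V = - \frac{11 \left(2 - 7 - 1\right)}{4} + 2820 = \left(- \frac{11}{4}\right) \left(-6\right) + 2820 = \frac{33}{2} + 2820 = \frac{5673}{2}$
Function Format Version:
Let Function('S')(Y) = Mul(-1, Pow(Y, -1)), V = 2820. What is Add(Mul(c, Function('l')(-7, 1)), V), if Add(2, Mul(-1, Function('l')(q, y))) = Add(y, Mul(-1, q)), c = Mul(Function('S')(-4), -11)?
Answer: Rational(5673, 2) ≈ 2836.5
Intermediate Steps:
c = Rational(-11, 4) (c = Mul(Mul(-1, Pow(-4, -1)), -11) = Mul(Mul(-1, Rational(-1, 4)), -11) = Mul(Rational(1, 4), -11) = Rational(-11, 4) ≈ -2.7500)
Function('l')(q, y) = Add(2, q, Mul(-1, y)) (Function('l')(q, y) = Add(2, Mul(-1, Add(y, Mul(-1, q)))) = Add(2, Add(q, Mul(-1, y))) = Add(2, q, Mul(-1, y)))
Add(Mul(c, Function('l')(-7, 1)), V) = Add(Mul(Rational(-11, 4), Add(2, -7, Mul(-1, 1))), 2820) = Add(Mul(Rational(-11, 4), Add(2, -7, -1)), 2820) = Add(Mul(Rational(-11, 4), -6), 2820) = Add(Rational(33, 2), 2820) = Rational(5673, 2)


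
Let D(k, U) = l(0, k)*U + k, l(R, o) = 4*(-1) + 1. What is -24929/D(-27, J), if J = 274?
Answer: 24929/849 ≈ 29.363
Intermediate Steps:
l(R, o) = -3 (l(R, o) = -4 + 1 = -3)
D(k, U) = k - 3*U (D(k, U) = -3*U + k = k - 3*U)
-24929/D(-27, J) = -24929/(-27 - 3*274) = -24929/(-27 - 822) = -24929/(-849) = -24929*(-1/849) = 24929/849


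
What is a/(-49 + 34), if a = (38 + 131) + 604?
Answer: -773/15 ≈ -51.533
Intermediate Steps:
a = 773 (a = 169 + 604 = 773)
a/(-49 + 34) = 773/(-49 + 34) = 773/(-15) = 773*(-1/15) = -773/15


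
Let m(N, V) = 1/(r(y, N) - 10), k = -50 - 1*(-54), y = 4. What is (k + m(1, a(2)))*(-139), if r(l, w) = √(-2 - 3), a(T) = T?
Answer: -11398/21 + 139*I*√5/105 ≈ -542.76 + 2.9601*I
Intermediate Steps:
k = 4 (k = -50 + 54 = 4)
r(l, w) = I*√5 (r(l, w) = √(-5) = I*√5)
m(N, V) = 1/(-10 + I*√5) (m(N, V) = 1/(I*√5 - 10) = 1/(-10 + I*√5))
(k + m(1, a(2)))*(-139) = (4 + (-2/21 - I*√5/105))*(-139) = (82/21 - I*√5/105)*(-139) = -11398/21 + 139*I*√5/105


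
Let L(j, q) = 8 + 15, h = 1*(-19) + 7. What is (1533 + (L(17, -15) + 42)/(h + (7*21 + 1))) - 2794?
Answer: -171431/136 ≈ -1260.5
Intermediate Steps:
h = -12 (h = -19 + 7 = -12)
L(j, q) = 23
(1533 + (L(17, -15) + 42)/(h + (7*21 + 1))) - 2794 = (1533 + (23 + 42)/(-12 + (7*21 + 1))) - 2794 = (1533 + 65/(-12 + (147 + 1))) - 2794 = (1533 + 65/(-12 + 148)) - 2794 = (1533 + 65/136) - 2794 = 208553/136 - 2794 = -171431/136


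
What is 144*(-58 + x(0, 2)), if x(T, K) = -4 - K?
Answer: -9216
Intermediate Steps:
144*(-58 + x(0, 2)) = 144*(-58 + (-4 - 1*2)) = 144*(-58 + (-4 - 2)) = 144*(-58 - 6) = 144*(-64) = -9216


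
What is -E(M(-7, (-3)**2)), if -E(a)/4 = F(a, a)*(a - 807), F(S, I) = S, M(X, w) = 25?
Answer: -78200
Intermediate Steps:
E(a) = -4*a*(-807 + a) (E(a) = -4*a*(a - 807) = -4*a*(-807 + a))
-E(M(-7, (-3)**2)) = -4*25*(807 - 1*25) = -4*25*(807 - 25) = -4*25*782 = -1*78200 = -78200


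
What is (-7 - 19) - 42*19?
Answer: -824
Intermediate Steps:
(-7 - 19) - 42*19 = -26 - 798 = -824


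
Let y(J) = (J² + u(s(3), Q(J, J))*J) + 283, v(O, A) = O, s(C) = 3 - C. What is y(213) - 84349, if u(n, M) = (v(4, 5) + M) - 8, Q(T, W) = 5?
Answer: -38484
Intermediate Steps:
u(n, M) = -4 + M (u(n, M) = (4 + M) - 8 = -4 + M)
y(J) = 283 + J + J² (y(J) = (J² + (-4 + 5)*J) + 283 = (J² + 1*J) + 283 = (J² + J) + 283 = (J + J²) + 283 = 283 + J + J²)
y(213) - 84349 = (283 + 213 + 213²) - 84349 = (283 + 213 + 45369) - 84349 = 45865 - 84349 = -38484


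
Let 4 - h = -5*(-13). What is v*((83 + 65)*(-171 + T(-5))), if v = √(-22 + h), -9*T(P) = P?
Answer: -227032*I*√83/9 ≈ -2.2982e+5*I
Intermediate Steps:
T(P) = -P/9
h = -61 (h = 4 - (-5)*(-13) = 4 - 1*65 = 4 - 65 = -61)
v = I*√83 (v = √(-22 - 61) = √(-83) = I*√83 ≈ 9.1104*I)
v*((83 + 65)*(-171 + T(-5))) = (I*√83)*((83 + 65)*(-171 - ⅑*(-5))) = (I*√83)*(148*(-171 + 5/9)) = (I*√83)*(148*(-1534/9)) = (I*√83)*(-227032/9) = -227032*I*√83/9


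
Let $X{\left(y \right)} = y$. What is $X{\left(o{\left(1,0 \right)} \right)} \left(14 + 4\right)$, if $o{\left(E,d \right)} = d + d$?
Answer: $0$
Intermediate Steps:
$o{\left(E,d \right)} = 2 d$
$X{\left(o{\left(1,0 \right)} \right)} \left(14 + 4\right) = 2 \cdot 0 \left(14 + 4\right) = 0 \cdot 18 = 0$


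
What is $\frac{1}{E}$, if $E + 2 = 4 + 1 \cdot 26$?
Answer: $\frac{1}{28} \approx 0.035714$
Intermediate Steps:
$E = 28$ ($E = -2 + \left(4 + 1 \cdot 26\right) = -2 + \left(4 + 26\right) = -2 + 30 = 28$)
$\frac{1}{E} = \frac{1}{28}$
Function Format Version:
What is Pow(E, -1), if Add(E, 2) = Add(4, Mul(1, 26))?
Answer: Rational(1, 28) ≈ 0.035714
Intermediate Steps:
E = 28 (E = Add(-2, Add(4, Mul(1, 26))) = Add(-2, Add(4, 26)) = Add(-2, 30) = 28)
Pow(E, -1) = Pow(28, -1) = Rational(1, 28)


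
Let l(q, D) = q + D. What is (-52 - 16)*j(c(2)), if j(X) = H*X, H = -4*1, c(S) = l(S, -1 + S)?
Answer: 816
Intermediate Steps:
l(q, D) = D + q
c(S) = -1 + 2*S (c(S) = (-1 + S) + S = -1 + 2*S)
H = -4
j(X) = -4*X
(-52 - 16)*j(c(2)) = (-52 - 16)*(-4*(-1 + 2*2)) = -(-272)*(-1 + 4) = -(-272)*3 = -68*(-12) = 816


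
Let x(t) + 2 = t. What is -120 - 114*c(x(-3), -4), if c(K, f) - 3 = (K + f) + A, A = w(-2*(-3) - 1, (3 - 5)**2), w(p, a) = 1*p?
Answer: -6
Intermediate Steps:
x(t) = -2 + t
w(p, a) = p
A = 5 (A = -2*(-3) - 1 = 6 - 1 = 5)
c(K, f) = 8 + K + f (c(K, f) = 3 + ((K + f) + 5) = 3 + (5 + K + f) = 8 + K + f)
-120 - 114*c(x(-3), -4) = -120 - 114*(8 + (-2 - 3) - 4) = -120 - 114*(8 - 5 - 4) = -120 - 114*(-1) = -120 + 114 = -6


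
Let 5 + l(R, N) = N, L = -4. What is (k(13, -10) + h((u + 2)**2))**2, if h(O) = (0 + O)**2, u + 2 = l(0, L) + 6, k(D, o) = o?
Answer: 5041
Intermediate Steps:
l(R, N) = -5 + N
u = -5 (u = -2 + ((-5 - 4) + 6) = -2 + (-9 + 6) = -2 - 3 = -5)
h(O) = O**2
(k(13, -10) + h((u + 2)**2))**2 = (-10 + ((-5 + 2)**2)**2)**2 = (-10 + ((-3)**2)**2)**2 = (-10 + 9**2)**2 = (-10 + 81)**2 = 71**2 = 5041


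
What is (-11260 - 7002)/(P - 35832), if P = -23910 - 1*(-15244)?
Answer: 9131/22249 ≈ 0.41040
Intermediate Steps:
P = -8666 (P = -23910 + 15244 = -8666)
(-11260 - 7002)/(P - 35832) = (-11260 - 7002)/(-8666 - 35832) = -18262/(-44498) = -18262*(-1/44498) = 9131/22249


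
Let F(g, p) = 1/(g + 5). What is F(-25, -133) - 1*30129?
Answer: -602581/20 ≈ -30129.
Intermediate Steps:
F(g, p) = 1/(5 + g)
F(-25, -133) - 1*30129 = 1/(5 - 25) - 1*30129 = 1/(-20) - 30129 = -1/20 - 30129 = -602581/20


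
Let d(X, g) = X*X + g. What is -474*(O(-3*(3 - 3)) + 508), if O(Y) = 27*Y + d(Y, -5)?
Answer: -238422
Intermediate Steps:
d(X, g) = g + X² (d(X, g) = X² + g = g + X²)
O(Y) = -5 + Y² + 27*Y (O(Y) = 27*Y + (-5 + Y²) = -5 + Y² + 27*Y)
-474*(O(-3*(3 - 3)) + 508) = -474*((-5 + (-3*(3 - 3))² + 27*(-3*(3 - 3))) + 508) = -474*((-5 + (-3*0)² + 27*(-3*0)) + 508) = -474*((-5 + 0² + 27*0) + 508) = -474*((-5 + 0 + 0) + 508) = -474*(-5 + 508) = -474*503 = -238422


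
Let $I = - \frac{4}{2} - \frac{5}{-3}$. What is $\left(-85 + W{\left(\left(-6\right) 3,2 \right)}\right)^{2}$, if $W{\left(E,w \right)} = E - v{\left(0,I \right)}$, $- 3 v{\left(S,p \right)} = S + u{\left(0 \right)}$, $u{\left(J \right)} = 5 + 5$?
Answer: $\frac{89401}{9} \approx 9933.4$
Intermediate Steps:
$u{\left(J \right)} = 10$
$I = - \frac{1}{3}$ ($I = \left(-4\right) \frac{1}{2} - - \frac{5}{3} = -2 + \frac{5}{3} = - \frac{1}{3} \approx -0.33333$)
$v{\left(S,p \right)} = - \frac{10}{3} - \frac{S}{3}$ ($v{\left(S,p \right)} = - \frac{S + 10}{3} = - \frac{10 + S}{3} = - \frac{10}{3} - \frac{S}{3}$)
$W{\left(E,w \right)} = \frac{10}{3} + E$ ($W{\left(E,w \right)} = E - \left(- \frac{10}{3} - 0\right) = E - \left(- \frac{10}{3} + 0\right) = E - - \frac{10}{3} = E + \frac{10}{3} = \frac{10}{3} + E$)
$\left(-85 + W{\left(\left(-6\right) 3,2 \right)}\right)^{2} = \left(-85 + \left(\frac{10}{3} - 18\right)\right)^{2} = \left(-85 - \frac{44}{3}\right)^{2} = \left(- \frac{299}{3}\right)^{2} = \frac{89401}{9}$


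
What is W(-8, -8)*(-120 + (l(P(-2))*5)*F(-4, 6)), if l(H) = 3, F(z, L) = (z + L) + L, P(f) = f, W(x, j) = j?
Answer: 0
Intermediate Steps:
F(z, L) = z + 2*L (F(z, L) = (L + z) + L = z + 2*L)
W(-8, -8)*(-120 + (l(P(-2))*5)*F(-4, 6)) = -8*(-120 + (3*5)*(-4 + 2*6)) = -8*(-120 + 15*(-4 + 12)) = -8*(-120 + 15*8) = -8*(-120 + 120) = -8*0 = 0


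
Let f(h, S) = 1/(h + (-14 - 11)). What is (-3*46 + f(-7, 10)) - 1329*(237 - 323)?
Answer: 3652991/32 ≈ 1.1416e+5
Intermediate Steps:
f(h, S) = 1/(-25 + h) (f(h, S) = 1/(h - 25) = 1/(-25 + h))
(-3*46 + f(-7, 10)) - 1329*(237 - 323) = (-3*46 + 1/(-25 - 7)) - 1329*(237 - 323) = (-138 + 1/(-32)) - 1329*(-86) = (-138 - 1/32) + 114294 = -4417/32 + 114294 = 3652991/32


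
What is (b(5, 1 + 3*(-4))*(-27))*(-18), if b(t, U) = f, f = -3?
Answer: -1458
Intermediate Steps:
b(t, U) = -3
(b(5, 1 + 3*(-4))*(-27))*(-18) = -3*(-27)*(-18) = 81*(-18) = -1458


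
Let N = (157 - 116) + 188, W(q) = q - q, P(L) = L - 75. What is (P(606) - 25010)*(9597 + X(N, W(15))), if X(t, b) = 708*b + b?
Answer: -234924963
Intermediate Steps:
P(L) = -75 + L
W(q) = 0
N = 229 (N = 41 + 188 = 229)
X(t, b) = 709*b
(P(606) - 25010)*(9597 + X(N, W(15))) = ((-75 + 606) - 25010)*(9597 + 709*0) = (531 - 25010)*(9597 + 0) = -24479*9597 = -234924963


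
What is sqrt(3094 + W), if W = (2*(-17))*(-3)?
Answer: 2*sqrt(799) ≈ 56.533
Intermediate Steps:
W = 102 (W = -34*(-3) = 102)
sqrt(3094 + W) = sqrt(3094 + 102) = sqrt(3196) = 2*sqrt(799)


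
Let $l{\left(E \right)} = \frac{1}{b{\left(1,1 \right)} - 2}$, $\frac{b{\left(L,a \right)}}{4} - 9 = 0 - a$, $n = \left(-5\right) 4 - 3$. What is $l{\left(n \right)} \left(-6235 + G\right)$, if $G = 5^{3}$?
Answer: $- \frac{611}{3} \approx -203.67$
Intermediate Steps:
$n = -23$ ($n = -20 - 3 = -23$)
$G = 125$
$b{\left(L,a \right)} = 36 - 4 a$ ($b{\left(L,a \right)} = 36 + 4 \left(0 - a\right) = 36 + 4 \left(- a\right) = 36 - 4 a$)
$l{\left(E \right)} = \frac{1}{30}$ ($l{\left(E \right)} = \frac{1}{\left(36 - 4\right) - 2} = \frac{1}{32 - 2} = \frac{1}{30}$)
$l{\left(n \right)} \left(-6235 + G\right) = \frac{-6235 + 125}{30} = \frac{1}{30} \left(-6110\right) = - \frac{611}{3}$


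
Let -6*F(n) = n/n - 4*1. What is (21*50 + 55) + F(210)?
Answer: 2211/2 ≈ 1105.5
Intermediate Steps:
F(n) = 1/2 (F(n) = -(n/n - 4*1)/6 = -(1 - 4)/6 = -1/6*(-3) = 1/2)
(21*50 + 55) + F(210) = (21*50 + 55) + 1/2 = (1050 + 55) + 1/2 = 1105 + 1/2 = 2211/2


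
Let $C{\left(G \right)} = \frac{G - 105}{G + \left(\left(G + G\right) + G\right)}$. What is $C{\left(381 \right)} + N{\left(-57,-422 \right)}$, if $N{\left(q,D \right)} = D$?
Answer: $- \frac{53571}{127} \approx -421.82$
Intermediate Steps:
$C{\left(G \right)} = \frac{-105 + G}{4 G}$ ($C{\left(G \right)} = \frac{-105 + G}{G + \left(2 G + G\right)} = \frac{-105 + G}{G + 3 G} = \frac{-105 + G}{4 G}$)
$C{\left(381 \right)} + N{\left(-57,-422 \right)} = \frac{-105 + 381}{4 \cdot 381} - 422 = \frac{1}{4} \cdot \frac{1}{381} \cdot 276 - 422 = \frac{23}{127} - 422 = - \frac{53571}{127}$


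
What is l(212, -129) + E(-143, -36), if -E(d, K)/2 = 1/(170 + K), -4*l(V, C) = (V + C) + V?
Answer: -19769/268 ≈ -73.765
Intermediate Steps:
l(V, C) = -V/2 - C/4 (l(V, C) = -((V + C) + V)/4 = -((C + V) + V)/4 = -(C + 2*V)/4 = -V/2 - C/4)
E(d, K) = -2/(170 + K)
l(212, -129) + E(-143, -36) = (-1/2*212 - 1/4*(-129)) - 2/(170 - 36) = (-106 + 129/4) - 2/134 = -295/4 - 2*1/134 = -295/4 - 1/67 = -19769/268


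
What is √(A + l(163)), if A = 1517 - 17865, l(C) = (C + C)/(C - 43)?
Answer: I*√14710755/30 ≈ 127.85*I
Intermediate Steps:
l(C) = 2*C/(-43 + C) (l(C) = (2*C)/(-43 + C) = 2*C/(-43 + C))
A = -16348
√(A + l(163)) = √(-16348 + 2*163/(-43 + 163)) = √(-16348 + 2*163/120) = √(-16348 + 2*163*(1/120)) = √(-16348 + 163/60) = √(-980717/60) = I*√14710755/30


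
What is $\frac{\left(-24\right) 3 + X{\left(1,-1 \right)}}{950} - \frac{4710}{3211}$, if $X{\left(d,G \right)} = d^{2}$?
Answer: $- \frac{247499}{160550} \approx -1.5416$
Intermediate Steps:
$\frac{\left(-24\right) 3 + X{\left(1,-1 \right)}}{950} - \frac{4710}{3211} = \frac{\left(-24\right) 3 + 1^{2}}{950} - \frac{4710}{3211} = \left(-72 + 1\right) \frac{1}{950} - \frac{4710}{3211} = \left(-71\right) \frac{1}{950} - \frac{4710}{3211} = - \frac{71}{950} - \frac{4710}{3211} = - \frac{247499}{160550}$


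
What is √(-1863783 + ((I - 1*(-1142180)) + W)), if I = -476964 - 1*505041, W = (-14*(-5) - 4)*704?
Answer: 2*I*√414286 ≈ 1287.3*I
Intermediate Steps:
W = 46464 (W = (70 - 4)*704 = 66*704 = 46464)
I = -982005 (I = -476964 - 505041 = -982005)
√(-1863783 + ((I - 1*(-1142180)) + W)) = √(-1863783 + ((-982005 - 1*(-1142180)) + 46464)) = √(-1863783 + ((-982005 + 1142180) + 46464)) = √(-1863783 + (160175 + 46464)) = √(-1863783 + 206639) = √(-1657144) = 2*I*√414286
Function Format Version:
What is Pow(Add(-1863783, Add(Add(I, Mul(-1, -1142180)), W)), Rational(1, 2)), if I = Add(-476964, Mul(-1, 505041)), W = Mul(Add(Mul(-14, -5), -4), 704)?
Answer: Mul(2, I, Pow(414286, Rational(1, 2))) ≈ Mul(1287.3, I)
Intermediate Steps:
W = 46464 (W = Mul(Add(70, -4), 704) = Mul(66, 704) = 46464)
I = -982005 (I = Add(-476964, -505041) = -982005)
Pow(Add(-1863783, Add(Add(I, Mul(-1, -1142180)), W)), Rational(1, 2)) = Pow(Add(-1863783, Add(Add(-982005, Mul(-1, -1142180)), 46464)), Rational(1, 2)) = Pow(Add(-1863783, Add(Add(-982005, 1142180), 46464)), Rational(1, 2)) = Pow(Add(-1863783, Add(160175, 46464)), Rational(1, 2)) = Pow(Add(-1863783, 206639), Rational(1, 2)) = Pow(-1657144, Rational(1, 2)) = Mul(2, I, Pow(414286, Rational(1, 2)))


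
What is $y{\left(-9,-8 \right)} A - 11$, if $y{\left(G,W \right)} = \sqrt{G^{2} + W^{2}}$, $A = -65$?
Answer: $-11 - 65 \sqrt{145} \approx -793.7$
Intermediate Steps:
$y{\left(-9,-8 \right)} A - 11 = \sqrt{\left(-9\right)^{2} + \left(-8\right)^{2}} \left(-65\right) - 11 = \sqrt{81 + 64} \left(-65\right) - 11 = \sqrt{145} \left(-65\right) - 11 = - 65 \sqrt{145} - 11 = -11 - 65 \sqrt{145}$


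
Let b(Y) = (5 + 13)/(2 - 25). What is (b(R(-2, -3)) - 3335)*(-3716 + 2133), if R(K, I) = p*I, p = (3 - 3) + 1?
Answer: 121452509/23 ≈ 5.2805e+6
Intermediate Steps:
p = 1 (p = 0 + 1 = 1)
R(K, I) = I (R(K, I) = 1*I = I)
b(Y) = -18/23 (b(Y) = 18/(-23) = 18*(-1/23) = -18/23)
(b(R(-2, -3)) - 3335)*(-3716 + 2133) = (-18/23 - 3335)*(-3716 + 2133) = -76723/23*(-1583) = 121452509/23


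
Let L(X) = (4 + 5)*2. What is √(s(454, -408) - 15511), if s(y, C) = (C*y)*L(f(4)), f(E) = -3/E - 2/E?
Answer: I*√3349687 ≈ 1830.2*I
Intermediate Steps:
f(E) = -5/E
L(X) = 18 (L(X) = 9*2 = 18)
s(y, C) = 18*C*y (s(y, C) = (C*y)*18 = 18*C*y)
√(s(454, -408) - 15511) = √(18*(-408)*454 - 15511) = √(-3334176 - 15511) = √(-3349687) = I*√3349687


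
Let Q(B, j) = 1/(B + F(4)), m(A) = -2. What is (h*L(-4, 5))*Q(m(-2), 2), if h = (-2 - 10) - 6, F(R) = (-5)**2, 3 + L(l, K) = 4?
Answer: -18/23 ≈ -0.78261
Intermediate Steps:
L(l, K) = 1 (L(l, K) = -3 + 4 = 1)
F(R) = 25
Q(B, j) = 1/(25 + B) (Q(B, j) = 1/(B + 25) = 1/(25 + B))
h = -18 (h = -12 - 6 = -18)
(h*L(-4, 5))*Q(m(-2), 2) = (-18*1)/(25 - 2) = -18/23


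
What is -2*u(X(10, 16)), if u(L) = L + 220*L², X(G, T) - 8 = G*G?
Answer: -5132376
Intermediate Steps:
X(G, T) = 8 + G² (X(G, T) = 8 + G*G = 8 + G²)
-2*u(X(10, 16)) = -2*(8 + 10²)*(1 + 220*(8 + 10²)) = -2*(8 + 100)*(1 + 220*(8 + 100)) = -216*(1 + 220*108) = -216*(1 + 23760) = -216*23761 = -2*2566188 = -5132376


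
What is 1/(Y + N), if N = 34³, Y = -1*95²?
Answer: 1/30279 ≈ 3.3026e-5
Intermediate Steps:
Y = -9025 (Y = -1*9025 = -9025)
N = 39304
1/(Y + N) = 1/(-9025 + 39304) = 1/30279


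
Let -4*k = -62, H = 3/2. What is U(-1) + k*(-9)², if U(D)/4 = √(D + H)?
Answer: 2511/2 + 2*√2 ≈ 1258.3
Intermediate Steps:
H = 3/2 (H = 3*(½) = 3/2 ≈ 1.5000)
k = 31/2 (k = -¼*(-62) = 31/2 ≈ 15.500)
U(D) = 4*√(3/2 + D) (U(D) = 4*√(D + 3/2) = 4*√(3/2 + D))
U(-1) + k*(-9)² = 2*√(6 + 4*(-1)) + (31/2)*(-9)² = 2*√(6 - 4) + (31/2)*81 = 2*√2 + 2511/2 = 2511/2 + 2*√2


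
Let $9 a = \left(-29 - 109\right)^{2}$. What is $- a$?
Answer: $-2116$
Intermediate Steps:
$a = 2116$ ($a = \frac{\left(-29 - 109\right)^{2}}{9} = \frac{\left(-138\right)^{2}}{9} = \frac{1}{9} \cdot 19044 = 2116$)
$- a = \left(-1\right) 2116 = -2116$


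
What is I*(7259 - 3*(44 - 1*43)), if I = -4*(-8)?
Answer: 232192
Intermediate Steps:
I = 32
I*(7259 - 3*(44 - 1*43)) = 32*(7259 - 3*(44 - 1*43)) = 32*(7259 - 3*(44 - 43)) = 32*(7259 - 3) = 32*7256 = 232192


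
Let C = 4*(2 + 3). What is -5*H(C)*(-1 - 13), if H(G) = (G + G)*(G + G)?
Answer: 112000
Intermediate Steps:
C = 20 (C = 4*5 = 20)
H(G) = 4*G² (H(G) = (2*G)*(2*G) = 4*G²)
-5*H(C)*(-1 - 13) = -5*4*20²*(-1 - 13) = -5*4*400*(-14) = -8000*(-14) = -5*(-22400) = 112000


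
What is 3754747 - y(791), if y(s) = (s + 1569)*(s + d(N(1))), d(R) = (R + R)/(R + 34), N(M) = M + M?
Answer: 16989523/9 ≈ 1.8877e+6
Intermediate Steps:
N(M) = 2*M
d(R) = 2*R/(34 + R) (d(R) = (2*R)/(34 + R) = 2*R/(34 + R))
y(s) = (1569 + s)*(⅑ + s) (y(s) = (s + 1569)*(s + 2*(2*1)/(34 + 2*1)) = (1569 + s)*(s + 2*2/(34 + 2)) = (1569 + s)*(s + 2*2/36) = (1569 + s)*(s + 2*2*(1/36)) = (1569 + s)*(s + ⅑) = (1569 + s)*(⅑ + s))
3754747 - y(791) = 3754747 - (523/3 + 791² + (14122/9)*791) = 3754747 - (523/3 + 625681 + 11170502/9) = 3754747 - 1*16803200/9 = 3754747 - 16803200/9 = 16989523/9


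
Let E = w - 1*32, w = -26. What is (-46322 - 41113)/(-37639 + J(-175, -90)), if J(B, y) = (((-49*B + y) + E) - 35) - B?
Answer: 87435/29072 ≈ 3.0075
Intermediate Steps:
E = -58 (E = -26 - 1*32 = -26 - 32 = -58)
J(B, y) = -93 + y - 50*B (J(B, y) = (((-49*B + y) - 58) - 35) - B = (((y - 49*B) - 58) - 35) - B = ((-58 + y - 49*B) - 35) - B = (-93 + y - 49*B) - B = -93 + y - 50*B)
(-46322 - 41113)/(-37639 + J(-175, -90)) = (-46322 - 41113)/(-37639 + (-93 - 90 - 50*(-175))) = -87435/(-37639 + (-93 - 90 + 8750)) = -87435/(-37639 + 8567) = -87435/(-29072) = -87435*(-1/29072) = 87435/29072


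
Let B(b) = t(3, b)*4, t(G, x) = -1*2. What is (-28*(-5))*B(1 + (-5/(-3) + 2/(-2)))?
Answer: -1120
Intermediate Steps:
t(G, x) = -2
B(b) = -8 (B(b) = -2*4 = -8)
(-28*(-5))*B(1 + (-5/(-3) + 2/(-2))) = -28*(-5)*(-8) = 140*(-8) = -1120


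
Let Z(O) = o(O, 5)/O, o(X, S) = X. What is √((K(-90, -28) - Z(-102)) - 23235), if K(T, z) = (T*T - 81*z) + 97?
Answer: 3*I*√1419 ≈ 113.01*I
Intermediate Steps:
K(T, z) = 97 + T² - 81*z (K(T, z) = (T² - 81*z) + 97 = 97 + T² - 81*z)
Z(O) = 1 (Z(O) = O/O = 1)
√((K(-90, -28) - Z(-102)) - 23235) = √(((97 + (-90)² - 81*(-28)) - 1*1) - 23235) = √(((97 + 8100 + 2268) - 1) - 23235) = √((10465 - 1) - 23235) = √(10464 - 23235) = √(-12771) = 3*I*√1419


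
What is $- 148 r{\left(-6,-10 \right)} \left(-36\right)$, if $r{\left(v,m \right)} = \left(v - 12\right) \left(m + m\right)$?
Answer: $1918080$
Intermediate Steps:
$r{\left(v,m \right)} = 2 m \left(-12 + v\right)$ ($r{\left(v,m \right)} = \left(-12 + v\right) 2 m = 2 m \left(-12 + v\right)$)
$- 148 r{\left(-6,-10 \right)} \left(-36\right) = - 148 \cdot 2 \left(-10\right) \left(-12 - 6\right) \left(-36\right) = - 148 \cdot 2 \left(-10\right) \left(-18\right) \left(-36\right) = \left(-148\right) 360 \left(-36\right) = \left(-53280\right) \left(-36\right) = 1918080$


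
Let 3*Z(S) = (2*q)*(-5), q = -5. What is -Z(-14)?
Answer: -50/3 ≈ -16.667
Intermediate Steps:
Z(S) = 50/3 (Z(S) = ((2*(-5))*(-5))/3 = (-10*(-5))/3 = (1/3)*50 = 50/3)
-Z(-14) = -1*50/3 = -50/3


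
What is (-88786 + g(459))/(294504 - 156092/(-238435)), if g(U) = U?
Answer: -21060248245/70220217332 ≈ -0.29992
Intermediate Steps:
(-88786 + g(459))/(294504 - 156092/(-238435)) = (-88786 + 459)/(294504 - 156092/(-238435)) = -88327/(294504 - 156092*(-1/238435)) = -88327/(294504 + 156092/238435) = -88327/70220217332/238435 = -88327*238435/70220217332 = -21060248245/70220217332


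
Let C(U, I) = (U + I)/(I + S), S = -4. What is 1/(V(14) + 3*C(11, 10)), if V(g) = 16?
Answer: 2/53 ≈ 0.037736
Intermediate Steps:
C(U, I) = (I + U)/(-4 + I) (C(U, I) = (U + I)/(I - 4) = (I + U)/(-4 + I))
1/(V(14) + 3*C(11, 10)) = 1/(16 + 3*((10 + 11)/(-4 + 10))) = 1/(16 + 3*(21/6)) = 1/(16 + 3*((1/6)*21)) = 1/(16 + 3*(7/2)) = 1/(16 + 21/2) = 1/(53/2) = 2/53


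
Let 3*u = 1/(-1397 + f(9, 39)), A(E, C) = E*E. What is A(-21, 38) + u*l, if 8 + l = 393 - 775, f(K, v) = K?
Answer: 306119/694 ≈ 441.09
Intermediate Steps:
A(E, C) = E²
l = -390 (l = -8 + (393 - 775) = -8 - 382 = -390)
u = -1/4164 (u = 1/(3*(-1397 + 9)) = (⅓)/(-1388) = (⅓)*(-1/1388) = -1/4164 ≈ -0.00024015)
A(-21, 38) + u*l = (-21)² - 1/4164*(-390) = 441 + 65/694 = 306119/694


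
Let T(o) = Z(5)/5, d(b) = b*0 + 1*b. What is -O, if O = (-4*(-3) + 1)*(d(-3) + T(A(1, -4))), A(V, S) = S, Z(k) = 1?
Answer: 182/5 ≈ 36.400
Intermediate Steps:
d(b) = b (d(b) = 0 + b = b)
T(o) = ⅕ (T(o) = 1/5 = 1*(⅕) = ⅕)
O = -182/5 (O = (-4*(-3) + 1)*(-3 + ⅕) = (12 + 1)*(-14/5) = 13*(-14/5) = -182/5 ≈ -36.400)
-O = -1*(-182/5) = 182/5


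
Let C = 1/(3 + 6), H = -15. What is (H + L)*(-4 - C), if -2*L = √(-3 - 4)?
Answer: 185/3 + 37*I*√7/18 ≈ 61.667 + 5.4385*I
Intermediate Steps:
L = -I*√7/2 (L = -√(-3 - 4)/2 = -I*√7/2 ≈ -1.3229*I)
C = ⅑ (C = 1/9 = ⅑ ≈ 0.11111)
(H + L)*(-4 - C) = (-15 - I*√7/2)*(-4 - 1*⅑) = (-15 - I*√7/2)*(-4 - ⅑) = (-15 - I*√7/2)*(-37/9) = 185/3 + 37*I*√7/18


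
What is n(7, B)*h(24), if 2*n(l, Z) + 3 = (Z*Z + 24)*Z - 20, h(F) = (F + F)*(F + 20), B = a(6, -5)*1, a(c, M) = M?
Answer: -283008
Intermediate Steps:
B = -5 (B = -5*1 = -5)
h(F) = 2*F*(20 + F) (h(F) = (2*F)*(20 + F) = 2*F*(20 + F))
n(l, Z) = -23/2 + Z*(24 + Z**2)/2 (n(l, Z) = -3/2 + ((Z*Z + 24)*Z - 20)/2 = -3/2 + ((Z**2 + 24)*Z - 20)/2 = -3/2 + ((24 + Z**2)*Z - 20)/2 = -3/2 + (Z*(24 + Z**2) - 20)/2 = -3/2 + (-20 + Z*(24 + Z**2))/2 = -3/2 + (-10 + Z*(24 + Z**2)/2) = -23/2 + Z*(24 + Z**2)/2)
n(7, B)*h(24) = (-23/2 + (1/2)*(-5)**3 + 12*(-5))*(2*24*(20 + 24)) = (-23/2 + (1/2)*(-125) - 60)*(2*24*44) = (-23/2 - 125/2 - 60)*2112 = -134*2112 = -283008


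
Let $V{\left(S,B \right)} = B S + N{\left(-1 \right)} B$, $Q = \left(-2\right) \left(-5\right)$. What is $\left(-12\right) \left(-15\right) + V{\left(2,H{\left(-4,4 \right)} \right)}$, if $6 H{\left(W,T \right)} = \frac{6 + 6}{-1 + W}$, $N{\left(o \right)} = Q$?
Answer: $\frac{876}{5} \approx 175.2$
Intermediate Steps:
$Q = 10$
$N{\left(o \right)} = 10$
$H{\left(W,T \right)} = \frac{2}{-1 + W}$ ($H{\left(W,T \right)} = \frac{\left(6 + 6\right) \frac{1}{-1 + W}}{6} = \frac{12 \frac{1}{-1 + W}}{6} = \frac{2}{-1 + W}$)
$V{\left(S,B \right)} = 10 B + B S$ ($V{\left(S,B \right)} = B S + 10 B = 10 B + B S$)
$\left(-12\right) \left(-15\right) + V{\left(2,H{\left(-4,4 \right)} \right)} = \left(-12\right) \left(-15\right) + \frac{2}{-1 - 4} \left(10 + 2\right) = 180 + \frac{2}{-5} \cdot 12 = 180 + 2 \left(- \frac{1}{5}\right) 12 = 180 - \frac{24}{5} = \frac{876}{5}$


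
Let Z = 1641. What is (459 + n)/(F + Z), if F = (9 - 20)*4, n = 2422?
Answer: 2881/1597 ≈ 1.8040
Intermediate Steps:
F = -44 (F = -11*4 = -44)
(459 + n)/(F + Z) = (459 + 2422)/(-44 + 1641) = 2881/1597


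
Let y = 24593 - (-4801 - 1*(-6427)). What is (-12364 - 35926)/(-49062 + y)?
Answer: 9658/5219 ≈ 1.8505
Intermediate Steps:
y = 22967 (y = 24593 - (-4801 + 6427) = 24593 - 1*1626 = 24593 - 1626 = 22967)
(-12364 - 35926)/(-49062 + y) = (-12364 - 35926)/(-49062 + 22967) = -48290/(-26095) = -48290*(-1/26095) = 9658/5219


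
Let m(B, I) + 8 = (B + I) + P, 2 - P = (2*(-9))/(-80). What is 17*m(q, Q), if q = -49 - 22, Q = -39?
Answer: -79033/40 ≈ -1975.8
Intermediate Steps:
q = -71
P = 71/40 (P = 2 - 2*(-9)/(-80) = 2 - (-18)*(-1)/80 = 2 - 1*9/40 = 2 - 9/40 = 71/40 ≈ 1.7750)
m(B, I) = -249/40 + B + I (m(B, I) = -8 + ((B + I) + 71/40) = -8 + (71/40 + B + I) = -249/40 + B + I)
17*m(q, Q) = 17*(-249/40 - 71 - 39) = 17*(-4649/40) = -79033/40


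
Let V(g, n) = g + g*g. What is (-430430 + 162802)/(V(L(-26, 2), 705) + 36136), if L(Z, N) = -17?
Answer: -66907/9102 ≈ -7.3508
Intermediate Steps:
V(g, n) = g + g²
(-430430 + 162802)/(V(L(-26, 2), 705) + 36136) = (-430430 + 162802)/(-17*(1 - 17) + 36136) = -267628/(-17*(-16) + 36136) = -267628/(272 + 36136) = -267628/36408 = -267628*1/36408 = -66907/9102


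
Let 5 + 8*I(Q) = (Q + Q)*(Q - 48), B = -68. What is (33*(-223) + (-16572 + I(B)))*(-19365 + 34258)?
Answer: -2616357561/8 ≈ -3.2704e+8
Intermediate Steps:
I(Q) = -5/8 + Q*(-48 + Q)/4 (I(Q) = -5/8 + ((Q + Q)*(Q - 48))/8 = -5/8 + ((2*Q)*(-48 + Q))/8 = -5/8 + (2*Q*(-48 + Q))/8 = -5/8 + Q*(-48 + Q)/4)
(33*(-223) + (-16572 + I(B)))*(-19365 + 34258) = (33*(-223) + (-16572 + (-5/8 - 12*(-68) + (¼)*(-68)²)))*(-19365 + 34258) = (-7359 + (-16572 + (-5/8 + 816 + (¼)*4624)))*14893 = (-7359 + (-16572 + (-5/8 + 816 + 1156)))*14893 = (-7359 + (-16572 + 15771/8))*14893 = (-7359 - 116805/8)*14893 = -175677/8*14893 = -2616357561/8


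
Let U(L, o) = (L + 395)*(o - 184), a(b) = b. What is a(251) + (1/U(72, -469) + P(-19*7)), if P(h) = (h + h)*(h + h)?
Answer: 21653655656/304951 ≈ 71007.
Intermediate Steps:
U(L, o) = (-184 + o)*(395 + L) (U(L, o) = (395 + L)*(-184 + o) = (-184 + o)*(395 + L))
P(h) = 4*h² (P(h) = (2*h)*(2*h) = 4*h²)
a(251) + (1/U(72, -469) + P(-19*7)) = 251 + (1/(-72680 - 184*72 + 395*(-469) + 72*(-469)) + 4*(-19*7)²) = 251 + (1/(-72680 - 13248 - 185255 - 33768) + 4*(-133)²) = 251 + (1/(-304951) + 4*17689) = 251 + (-1/304951 + 70756) = 251 + 21577112955/304951 = 21653655656/304951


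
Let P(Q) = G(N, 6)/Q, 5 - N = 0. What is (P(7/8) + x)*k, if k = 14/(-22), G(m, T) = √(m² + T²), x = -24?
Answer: 168/11 - 8*√61/11 ≈ 9.5925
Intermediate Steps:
N = 5 (N = 5 - 1*0 = 5 + 0 = 5)
G(m, T) = √(T² + m²)
k = -7/11 (k = 14*(-1/22) = -7/11 ≈ -0.63636)
P(Q) = √61/Q (P(Q) = √(6² + 5²)/Q = √(36 + 25)/Q = √61/Q)
(P(7/8) + x)*k = (√61/((7/8)) - 24)*(-7/11) = (√61/((7*(⅛))) - 24)*(-7/11) = (√61/(7/8) - 24)*(-7/11) = (√61*(8/7) - 24)*(-7/11) = (8*√61/7 - 24)*(-7/11) = (-24 + 8*√61/7)*(-7/11) = 168/11 - 8*√61/11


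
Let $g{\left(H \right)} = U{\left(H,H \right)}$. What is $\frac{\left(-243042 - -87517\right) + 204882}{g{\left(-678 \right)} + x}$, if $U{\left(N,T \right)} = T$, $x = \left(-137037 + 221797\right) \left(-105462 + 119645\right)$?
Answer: $\frac{49357}{1202150402} \approx 4.1057 \cdot 10^{-5}$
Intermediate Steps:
$x = 1202151080$ ($x = 84760 \cdot 14183 = 1202151080$)
$g{\left(H \right)} = H$
$\frac{\left(-243042 - -87517\right) + 204882}{g{\left(-678 \right)} + x} = \frac{\left(-243042 - -87517\right) + 204882}{-678 + 1202151080} = \frac{\left(-243042 + 87517\right) + 204882}{1202150402} = \left(-155525 + 204882\right) \frac{1}{1202150402} = 49357 \cdot \frac{1}{1202150402} = \frac{49357}{1202150402}$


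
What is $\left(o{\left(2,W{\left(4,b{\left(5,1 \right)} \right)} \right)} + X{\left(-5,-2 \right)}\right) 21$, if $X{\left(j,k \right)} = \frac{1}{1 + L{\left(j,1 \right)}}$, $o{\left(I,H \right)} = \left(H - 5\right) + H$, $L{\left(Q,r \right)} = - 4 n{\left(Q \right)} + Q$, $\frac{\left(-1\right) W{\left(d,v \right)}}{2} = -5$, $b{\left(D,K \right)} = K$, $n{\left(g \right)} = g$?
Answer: $\frac{5061}{16} \approx 316.31$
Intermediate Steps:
$W{\left(d,v \right)} = 10$ ($W{\left(d,v \right)} = \left(-2\right) \left(-5\right) = 10$)
$L{\left(Q,r \right)} = - 3 Q$ ($L{\left(Q,r \right)} = - 4 Q + Q = - 3 Q$)
$o{\left(I,H \right)} = -5 + 2 H$ ($o{\left(I,H \right)} = \left(-5 + H\right) + H = -5 + 2 H$)
$X{\left(j,k \right)} = \frac{1}{1 - 3 j}$
$\left(o{\left(2,W{\left(4,b{\left(5,1 \right)} \right)} \right)} + X{\left(-5,-2 \right)}\right) 21 = \left(\left(-5 + 2 \cdot 10\right) + \frac{1}{1 - -15}\right) 21 = \left(\left(-5 + 20\right) + \frac{1}{1 + 15}\right) 21 = \left(15 + \frac{1}{16}\right) 21 = \frac{241}{16} \cdot 21 = \frac{5061}{16}$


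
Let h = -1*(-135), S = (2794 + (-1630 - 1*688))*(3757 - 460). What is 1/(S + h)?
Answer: 1/1569507 ≈ 6.3714e-7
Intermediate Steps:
S = 1569372 (S = (2794 + (-1630 - 688))*3297 = (2794 - 2318)*3297 = 476*3297 = 1569372)
h = 135
1/(S + h) = 1/(1569372 + 135) = 1/1569507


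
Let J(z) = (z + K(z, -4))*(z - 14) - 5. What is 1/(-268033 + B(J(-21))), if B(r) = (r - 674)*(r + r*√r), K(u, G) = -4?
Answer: 97513/25287542462831 + 170520*√870/25287542462831 ≈ 2.0275e-7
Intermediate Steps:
J(z) = -5 + (-14 + z)*(-4 + z) (J(z) = (z - 4)*(z - 14) - 5 = (-4 + z)*(-14 + z) - 5 = (-14 + z)*(-4 + z) - 5 = -5 + (-14 + z)*(-4 + z))
B(r) = (-674 + r)*(r + r^(3/2))
1/(-268033 + B(J(-21))) = 1/(-268033 + ((51 + (-21)² - 18*(-21))² + (51 + (-21)² - 18*(-21))^(5/2) - 674*(51 + (-21)² - 18*(-21)) - 674*(51 + (-21)² - 18*(-21))^(3/2))) = 1/(-268033 + ((51 + 441 + 378)² + (51 + 441 + 378)^(5/2) - 674*(51 + 441 + 378) - 674*(51 + 441 + 378)^(3/2))) = 1/(-268033 + (870² + 870^(5/2) - 674*870 - 586380*√870)) = 1/(-268033 + (756900 + 756900*√870 - 586380 - 586380*√870)) = 1/(-268033 + (170520 + 170520*√870)) = 1/(-97513 + 170520*√870)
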